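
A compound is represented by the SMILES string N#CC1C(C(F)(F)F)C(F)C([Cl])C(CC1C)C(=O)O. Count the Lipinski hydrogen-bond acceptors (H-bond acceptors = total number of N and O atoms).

N atoms: 1; O atoms: 2.
Lipinski HBA = 1 + 2 = 3.

3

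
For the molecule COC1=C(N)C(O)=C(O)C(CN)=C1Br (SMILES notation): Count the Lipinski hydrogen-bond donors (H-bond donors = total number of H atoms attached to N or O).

6

Donors: find every N or O and count the H atoms it carries.
  atom 2 (O): bond orders sum to 2 → 0 H
  atom 5 (N): bond orders sum to 1 → 2 H
  atom 7 (O): bond orders sum to 1 → 1 H
  atom 9 (O): bond orders sum to 1 → 1 H
  atom 12 (N): bond orders sum to 1 → 2 H
Lipinski HBD = 6.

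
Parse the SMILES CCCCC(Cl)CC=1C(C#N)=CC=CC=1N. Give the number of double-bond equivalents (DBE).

Degree of unsaturation = (number of rings) + (number of π bonds).
Ring closures in the SMILES: 1.
π bonds: 3 double bonds (each 1 DoU), 1 triple bond (each 2 DoU) → 5 DoU from unsaturation.
Total DoU = 1 + 5 = 6.

6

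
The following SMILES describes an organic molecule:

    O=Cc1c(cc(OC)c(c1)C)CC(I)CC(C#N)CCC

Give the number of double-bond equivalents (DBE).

7

Molecular formula: C17H22INO2.
DoU = (2C + 2 + N − H − X) / 2, where X is the halogen count and O/S are ignored.
    = (2·17 + 2 + 1 − 22 − 1) / 2 = 14 / 2 = 7.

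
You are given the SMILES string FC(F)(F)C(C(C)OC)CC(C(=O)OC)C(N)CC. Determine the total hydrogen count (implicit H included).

22

Walk through each heavy atom and fill implicit hydrogens from standard valence (C 4, N 3, O 2, S 2, halogen 1):
  atom 1: F (halogen, monovalent) → 0 H
  atom 2: C, bond orders sum to 4 (valence 4) → 0 H
  atom 3: F (halogen, monovalent) → 0 H
  atom 4: F (halogen, monovalent) → 0 H
  atom 5: C, bond orders sum to 3 (valence 4) → 1 H
  atom 6: C, bond orders sum to 3 (valence 4) → 1 H
  atom 7: C, bond orders sum to 1 (valence 4) → 3 H
  atom 8: O, bond orders sum to 2 (valence 2) → 0 H
  atom 9: C, bond orders sum to 1 (valence 4) → 3 H
  atom 10: C, bond orders sum to 2 (valence 4) → 2 H
  atom 11: C, bond orders sum to 3 (valence 4) → 1 H
  atom 12: C, bond orders sum to 4 (valence 4) → 0 H
  atom 13: O, bond orders sum to 2 (valence 2) → 0 H
  atom 14: O, bond orders sum to 2 (valence 2) → 0 H
  atom 15: C, bond orders sum to 1 (valence 4) → 3 H
  atom 16: C, bond orders sum to 3 (valence 4) → 1 H
  atom 17: N, bond orders sum to 1 (valence 3) → 2 H
  atom 18: C, bond orders sum to 2 (valence 4) → 2 H
  atom 19: C, bond orders sum to 1 (valence 4) → 3 H
Total hydrogens: 22.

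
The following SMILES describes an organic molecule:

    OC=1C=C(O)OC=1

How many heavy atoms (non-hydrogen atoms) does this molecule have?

7

Every atom symbol written in the SMILES (organic subset) is one heavy atom; implicit H are not written.
Heavy atoms by element → C:4, O:3.
Total: 7.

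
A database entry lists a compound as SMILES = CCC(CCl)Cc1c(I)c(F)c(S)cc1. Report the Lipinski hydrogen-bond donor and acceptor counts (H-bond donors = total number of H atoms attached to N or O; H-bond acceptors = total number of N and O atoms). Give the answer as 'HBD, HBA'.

Donors: find every N or O and count the H atoms it carries.
  (no N or O atoms present)
Lipinski HBD = 0.
Acceptors: N atoms = 0, O atoms = 0 → HBA = 0.

0, 0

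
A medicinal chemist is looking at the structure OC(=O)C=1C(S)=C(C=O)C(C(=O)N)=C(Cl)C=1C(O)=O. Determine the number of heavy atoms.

19

Every atom symbol written in the SMILES (organic subset) is one heavy atom; implicit H are not written.
Heavy atoms by element → C:10, Cl:1, N:1, O:6, S:1.
Total: 19.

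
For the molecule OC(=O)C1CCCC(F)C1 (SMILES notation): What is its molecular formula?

C7H11FO2

Walk through each heavy atom and fill implicit hydrogens from standard valence (C 4, N 3, O 2, S 2, halogen 1):
  atom 1: O, bond orders sum to 1 (valence 2) → 1 H
  atom 2: C, bond orders sum to 4 (valence 4) → 0 H
  atom 3: O, bond orders sum to 2 (valence 2) → 0 H
  atom 4: C, bond orders sum to 3 (valence 4) → 1 H
  atom 5: C, bond orders sum to 2 (valence 4) → 2 H
  atom 6: C, bond orders sum to 2 (valence 4) → 2 H
  atom 7: C, bond orders sum to 2 (valence 4) → 2 H
  atom 8: C, bond orders sum to 3 (valence 4) → 1 H
  atom 9: F (halogen, monovalent) → 0 H
  atom 10: C, bond orders sum to 2 (valence 4) → 2 H
Totals → C:7, H:11, F:1, O:2.
In Hill order: C7H11FO2.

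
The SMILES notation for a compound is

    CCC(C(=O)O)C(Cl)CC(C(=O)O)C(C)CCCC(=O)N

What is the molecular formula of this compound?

C14H24ClNO5

Walk through each heavy atom and fill implicit hydrogens from standard valence (C 4, N 3, O 2, S 2, halogen 1):
  atom 1: C, bond orders sum to 1 (valence 4) → 3 H
  atom 2: C, bond orders sum to 2 (valence 4) → 2 H
  atom 3: C, bond orders sum to 3 (valence 4) → 1 H
  atom 4: C, bond orders sum to 4 (valence 4) → 0 H
  atom 5: O, bond orders sum to 2 (valence 2) → 0 H
  atom 6: O, bond orders sum to 1 (valence 2) → 1 H
  atom 7: C, bond orders sum to 3 (valence 4) → 1 H
  atom 8: Cl (halogen, monovalent) → 0 H
  atom 9: C, bond orders sum to 2 (valence 4) → 2 H
  atom 10: C, bond orders sum to 3 (valence 4) → 1 H
  atom 11: C, bond orders sum to 4 (valence 4) → 0 H
  atom 12: O, bond orders sum to 2 (valence 2) → 0 H
  atom 13: O, bond orders sum to 1 (valence 2) → 1 H
  atom 14: C, bond orders sum to 3 (valence 4) → 1 H
  atom 15: C, bond orders sum to 1 (valence 4) → 3 H
  atom 16: C, bond orders sum to 2 (valence 4) → 2 H
  atom 17: C, bond orders sum to 2 (valence 4) → 2 H
  atom 18: C, bond orders sum to 2 (valence 4) → 2 H
  atom 19: C, bond orders sum to 4 (valence 4) → 0 H
  atom 20: O, bond orders sum to 2 (valence 2) → 0 H
  atom 21: N, bond orders sum to 1 (valence 3) → 2 H
Totals → C:14, H:24, Cl:1, N:1, O:5.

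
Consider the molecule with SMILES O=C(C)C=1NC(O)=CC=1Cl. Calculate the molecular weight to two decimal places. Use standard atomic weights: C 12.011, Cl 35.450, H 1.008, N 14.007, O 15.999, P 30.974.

159.57 g/mol

First, the molecular formula is C6H6ClNO2 (counting implicit H from valence).
  C: 6 × 12.011 = 72.066
  Cl: 1 × 35.450 = 35.450
  H: 6 × 1.008 = 6.048
  N: 1 × 14.007 = 14.007
  O: 2 × 15.999 = 31.998
Sum: 6×12.011 + 1×35.450 + 6×1.008 + 1×14.007 + 2×15.999 = 159.569 → 159.57 g/mol.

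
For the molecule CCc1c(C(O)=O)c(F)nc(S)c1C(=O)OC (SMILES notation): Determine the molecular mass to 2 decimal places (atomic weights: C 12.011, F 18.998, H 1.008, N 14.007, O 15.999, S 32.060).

259.25 g/mol

First, the molecular formula is C10H10FNO4S (counting implicit H from valence).
  C: 10 × 12.011 = 120.110
  F: 1 × 18.998 = 18.998
  H: 10 × 1.008 = 10.080
  N: 1 × 14.007 = 14.007
  O: 4 × 15.999 = 63.996
  S: 1 × 32.060 = 32.060
Sum: 10×12.011 + 1×18.998 + 10×1.008 + 1×14.007 + 4×15.999 + 1×32.060 = 259.251 → 259.25 g/mol.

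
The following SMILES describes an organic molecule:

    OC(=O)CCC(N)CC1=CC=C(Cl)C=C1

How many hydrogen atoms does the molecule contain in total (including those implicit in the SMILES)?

14

Walk through each heavy atom and fill implicit hydrogens from standard valence (C 4, N 3, O 2, S 2, halogen 1):
  atom 1: O, bond orders sum to 1 (valence 2) → 1 H
  atom 2: C, bond orders sum to 4 (valence 4) → 0 H
  atom 3: O, bond orders sum to 2 (valence 2) → 0 H
  atom 4: C, bond orders sum to 2 (valence 4) → 2 H
  atom 5: C, bond orders sum to 2 (valence 4) → 2 H
  atom 6: C, bond orders sum to 3 (valence 4) → 1 H
  atom 7: N, bond orders sum to 1 (valence 3) → 2 H
  atom 8: C, bond orders sum to 2 (valence 4) → 2 H
  atom 9: C, bond orders sum to 4 (valence 4) → 0 H
  atom 10: C, bond orders sum to 3 (valence 4) → 1 H
  atom 11: C, bond orders sum to 3 (valence 4) → 1 H
  atom 12: C, bond orders sum to 4 (valence 4) → 0 H
  atom 13: Cl (halogen, monovalent) → 0 H
  atom 14: C, bond orders sum to 3 (valence 4) → 1 H
  atom 15: C, bond orders sum to 3 (valence 4) → 1 H
Total hydrogens: 14.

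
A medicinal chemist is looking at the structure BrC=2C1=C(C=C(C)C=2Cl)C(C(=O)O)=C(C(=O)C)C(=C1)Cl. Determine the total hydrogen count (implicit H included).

9

Walk through each heavy atom and fill implicit hydrogens from standard valence (C 4, N 3, O 2, S 2, halogen 1):
  atom 1: Br (halogen, monovalent) → 0 H
  atom 2: C, bond orders sum to 4 (valence 4) → 0 H
  atom 3: C, bond orders sum to 4 (valence 4) → 0 H
  atom 4: C, bond orders sum to 4 (valence 4) → 0 H
  atom 5: C, bond orders sum to 3 (valence 4) → 1 H
  atom 6: C, bond orders sum to 4 (valence 4) → 0 H
  atom 7: C, bond orders sum to 1 (valence 4) → 3 H
  atom 8: C, bond orders sum to 4 (valence 4) → 0 H
  atom 9: Cl (halogen, monovalent) → 0 H
  atom 10: C, bond orders sum to 4 (valence 4) → 0 H
  atom 11: C, bond orders sum to 4 (valence 4) → 0 H
  atom 12: O, bond orders sum to 2 (valence 2) → 0 H
  atom 13: O, bond orders sum to 1 (valence 2) → 1 H
  atom 14: C, bond orders sum to 4 (valence 4) → 0 H
  atom 15: C, bond orders sum to 4 (valence 4) → 0 H
  atom 16: O, bond orders sum to 2 (valence 2) → 0 H
  atom 17: C, bond orders sum to 1 (valence 4) → 3 H
  atom 18: C, bond orders sum to 4 (valence 4) → 0 H
  atom 19: C, bond orders sum to 3 (valence 4) → 1 H
  atom 20: Cl (halogen, monovalent) → 0 H
Total hydrogens: 9.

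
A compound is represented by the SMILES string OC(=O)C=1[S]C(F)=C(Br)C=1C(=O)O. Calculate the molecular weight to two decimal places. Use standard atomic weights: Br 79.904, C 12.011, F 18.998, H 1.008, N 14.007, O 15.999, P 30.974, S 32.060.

269.04 g/mol

First, the molecular formula is C6H2BrFO4S (counting implicit H from valence).
  Br: 1 × 79.904 = 79.904
  C: 6 × 12.011 = 72.066
  F: 1 × 18.998 = 18.998
  H: 2 × 1.008 = 2.016
  O: 4 × 15.999 = 63.996
  S: 1 × 32.060 = 32.060
Sum: 1×79.904 + 6×12.011 + 1×18.998 + 2×1.008 + 4×15.999 + 1×32.060 = 269.040 → 269.04 g/mol.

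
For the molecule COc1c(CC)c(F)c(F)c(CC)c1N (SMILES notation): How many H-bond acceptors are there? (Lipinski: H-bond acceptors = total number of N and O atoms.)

N atoms: 1; O atoms: 1.
Lipinski HBA = 1 + 1 = 2.

2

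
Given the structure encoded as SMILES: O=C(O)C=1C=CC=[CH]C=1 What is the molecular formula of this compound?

Walk through each heavy atom and fill implicit hydrogens from standard valence (C 4, N 3, O 2, S 2, halogen 1):
  atom 1: O, bond orders sum to 2 (valence 2) → 0 H
  atom 2: C, bond orders sum to 4 (valence 4) → 0 H
  atom 3: O, bond orders sum to 1 (valence 2) → 1 H
  atom 4: C, bond orders sum to 4 (valence 4) → 0 H
  atom 5: C, bond orders sum to 3 (valence 4) → 1 H
  atom 6: C, bond orders sum to 3 (valence 4) → 1 H
  atom 7: C, bond orders sum to 3 (valence 4) → 1 H
  atom 8: C with explicit H count 1
  atom 9: C, bond orders sum to 3 (valence 4) → 1 H
Totals → C:7, H:6, O:2.
In Hill order: C7H6O2.

C7H6O2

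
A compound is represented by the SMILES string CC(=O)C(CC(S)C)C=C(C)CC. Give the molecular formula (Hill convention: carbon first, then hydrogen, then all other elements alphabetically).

C11H20OS

Walk through each heavy atom and fill implicit hydrogens from standard valence (C 4, N 3, O 2, S 2, halogen 1):
  atom 1: C, bond orders sum to 1 (valence 4) → 3 H
  atom 2: C, bond orders sum to 4 (valence 4) → 0 H
  atom 3: O, bond orders sum to 2 (valence 2) → 0 H
  atom 4: C, bond orders sum to 3 (valence 4) → 1 H
  atom 5: C, bond orders sum to 2 (valence 4) → 2 H
  atom 6: C, bond orders sum to 3 (valence 4) → 1 H
  atom 7: S, bond orders sum to 1 (valence 2) → 1 H
  atom 8: C, bond orders sum to 1 (valence 4) → 3 H
  atom 9: C, bond orders sum to 3 (valence 4) → 1 H
  atom 10: C, bond orders sum to 4 (valence 4) → 0 H
  atom 11: C, bond orders sum to 1 (valence 4) → 3 H
  atom 12: C, bond orders sum to 2 (valence 4) → 2 H
  atom 13: C, bond orders sum to 1 (valence 4) → 3 H
Totals → C:11, H:20, O:1, S:1.
In Hill order: C11H20OS.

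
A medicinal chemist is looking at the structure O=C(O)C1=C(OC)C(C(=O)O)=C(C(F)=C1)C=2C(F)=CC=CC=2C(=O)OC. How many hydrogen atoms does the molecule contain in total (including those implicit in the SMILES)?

12

Walk through each heavy atom and fill implicit hydrogens from standard valence (C 4, N 3, O 2, S 2, halogen 1):
  atom 1: O, bond orders sum to 2 (valence 2) → 0 H
  atom 2: C, bond orders sum to 4 (valence 4) → 0 H
  atom 3: O, bond orders sum to 1 (valence 2) → 1 H
  atom 4: C, bond orders sum to 4 (valence 4) → 0 H
  atom 5: C, bond orders sum to 4 (valence 4) → 0 H
  atom 6: O, bond orders sum to 2 (valence 2) → 0 H
  atom 7: C, bond orders sum to 1 (valence 4) → 3 H
  atom 8: C, bond orders sum to 4 (valence 4) → 0 H
  atom 9: C, bond orders sum to 4 (valence 4) → 0 H
  atom 10: O, bond orders sum to 2 (valence 2) → 0 H
  atom 11: O, bond orders sum to 1 (valence 2) → 1 H
  atom 12: C, bond orders sum to 4 (valence 4) → 0 H
  atom 13: C, bond orders sum to 4 (valence 4) → 0 H
  atom 14: F (halogen, monovalent) → 0 H
  atom 15: C, bond orders sum to 3 (valence 4) → 1 H
  atom 16: C, bond orders sum to 4 (valence 4) → 0 H
  atom 17: C, bond orders sum to 4 (valence 4) → 0 H
  atom 18: F (halogen, monovalent) → 0 H
  atom 19: C, bond orders sum to 3 (valence 4) → 1 H
  atom 20: C, bond orders sum to 3 (valence 4) → 1 H
  atom 21: C, bond orders sum to 3 (valence 4) → 1 H
  atom 22: C, bond orders sum to 4 (valence 4) → 0 H
  atom 23: C, bond orders sum to 4 (valence 4) → 0 H
  atom 24: O, bond orders sum to 2 (valence 2) → 0 H
  atom 25: O, bond orders sum to 2 (valence 2) → 0 H
  atom 26: C, bond orders sum to 1 (valence 4) → 3 H
Total hydrogens: 12.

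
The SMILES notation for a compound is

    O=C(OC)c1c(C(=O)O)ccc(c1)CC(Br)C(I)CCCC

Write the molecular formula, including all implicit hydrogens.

C16H20BrIO4

Walk through each heavy atom and fill implicit hydrogens from standard valence (C 4, N 3, O 2, S 2, halogen 1); for lowercase aromatic atoms, an aromatic c carries 1 H when it has two neighbours and 0 H with three, and aromatic n carries 0 H:
  atom 1: O, bond orders sum to 2 (valence 2) → 0 H
  atom 2: C, bond orders sum to 4 (valence 4) → 0 H
  atom 3: O, bond orders sum to 2 (valence 2) → 0 H
  atom 4: C, bond orders sum to 1 (valence 4) → 3 H
  atom 5: aromatic c, 3 neighbours → 0 H
  atom 6: aromatic c, 3 neighbours → 0 H
  atom 7: C, bond orders sum to 4 (valence 4) → 0 H
  atom 8: O, bond orders sum to 2 (valence 2) → 0 H
  atom 9: O, bond orders sum to 1 (valence 2) → 1 H
  atom 10: aromatic c, 2 neighbours → 1 H
  atom 11: aromatic c, 2 neighbours → 1 H
  atom 12: aromatic c, 3 neighbours → 0 H
  atom 13: aromatic c, 2 neighbours → 1 H
  atom 14: C, bond orders sum to 2 (valence 4) → 2 H
  atom 15: C, bond orders sum to 3 (valence 4) → 1 H
  atom 16: Br (halogen, monovalent) → 0 H
  atom 17: C, bond orders sum to 3 (valence 4) → 1 H
  atom 18: I (halogen, monovalent) → 0 H
  atom 19: C, bond orders sum to 2 (valence 4) → 2 H
  atom 20: C, bond orders sum to 2 (valence 4) → 2 H
  atom 21: C, bond orders sum to 2 (valence 4) → 2 H
  atom 22: C, bond orders sum to 1 (valence 4) → 3 H
Totals → C:16, H:20, Br:1, I:1, O:4.
In Hill order: C16H20BrIO4.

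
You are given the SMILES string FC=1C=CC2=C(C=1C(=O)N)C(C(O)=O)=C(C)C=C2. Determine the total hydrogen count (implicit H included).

Walk through each heavy atom and fill implicit hydrogens from standard valence (C 4, N 3, O 2, S 2, halogen 1):
  atom 1: F (halogen, monovalent) → 0 H
  atom 2: C, bond orders sum to 4 (valence 4) → 0 H
  atom 3: C, bond orders sum to 3 (valence 4) → 1 H
  atom 4: C, bond orders sum to 3 (valence 4) → 1 H
  atom 5: C, bond orders sum to 4 (valence 4) → 0 H
  atom 6: C, bond orders sum to 4 (valence 4) → 0 H
  atom 7: C, bond orders sum to 4 (valence 4) → 0 H
  atom 8: C, bond orders sum to 4 (valence 4) → 0 H
  atom 9: O, bond orders sum to 2 (valence 2) → 0 H
  atom 10: N, bond orders sum to 1 (valence 3) → 2 H
  atom 11: C, bond orders sum to 4 (valence 4) → 0 H
  atom 12: C, bond orders sum to 4 (valence 4) → 0 H
  atom 13: O, bond orders sum to 1 (valence 2) → 1 H
  atom 14: O, bond orders sum to 2 (valence 2) → 0 H
  atom 15: C, bond orders sum to 4 (valence 4) → 0 H
  atom 16: C, bond orders sum to 1 (valence 4) → 3 H
  atom 17: C, bond orders sum to 3 (valence 4) → 1 H
  atom 18: C, bond orders sum to 3 (valence 4) → 1 H
Total hydrogens: 10.

10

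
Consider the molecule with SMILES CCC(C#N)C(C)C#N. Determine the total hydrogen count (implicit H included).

10

Walk through each heavy atom and fill implicit hydrogens from standard valence (C 4, N 3, O 2, S 2, halogen 1):
  atom 1: C, bond orders sum to 1 (valence 4) → 3 H
  atom 2: C, bond orders sum to 2 (valence 4) → 2 H
  atom 3: C, bond orders sum to 3 (valence 4) → 1 H
  atom 4: C, bond orders sum to 4 (valence 4) → 0 H
  atom 5: N, bond orders sum to 3 (valence 3) → 0 H
  atom 6: C, bond orders sum to 3 (valence 4) → 1 H
  atom 7: C, bond orders sum to 1 (valence 4) → 3 H
  atom 8: C, bond orders sum to 4 (valence 4) → 0 H
  atom 9: N, bond orders sum to 3 (valence 3) → 0 H
Total hydrogens: 10.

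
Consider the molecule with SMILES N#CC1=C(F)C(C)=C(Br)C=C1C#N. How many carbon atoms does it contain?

Count every carbon token in the SMILES (each C, including those in ring-closure positions and inside branches).
Carbon count: 9.

9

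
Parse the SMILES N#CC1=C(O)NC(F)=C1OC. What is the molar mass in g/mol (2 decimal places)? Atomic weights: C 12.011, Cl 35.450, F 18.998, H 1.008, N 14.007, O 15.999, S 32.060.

156.12 g/mol

First, the molecular formula is C6H5FN2O2 (counting implicit H from valence).
  C: 6 × 12.011 = 72.066
  F: 1 × 18.998 = 18.998
  H: 5 × 1.008 = 5.040
  N: 2 × 14.007 = 28.014
  O: 2 × 15.999 = 31.998
Sum: 6×12.011 + 1×18.998 + 5×1.008 + 2×14.007 + 2×15.999 = 156.116 → 156.12 g/mol.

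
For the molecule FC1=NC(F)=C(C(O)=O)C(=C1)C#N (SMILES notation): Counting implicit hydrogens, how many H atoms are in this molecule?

Walk through each heavy atom and fill implicit hydrogens from standard valence (C 4, N 3, O 2, S 2, halogen 1):
  atom 1: F (halogen, monovalent) → 0 H
  atom 2: C, bond orders sum to 4 (valence 4) → 0 H
  atom 3: N, bond orders sum to 3 (valence 3) → 0 H
  atom 4: C, bond orders sum to 4 (valence 4) → 0 H
  atom 5: F (halogen, monovalent) → 0 H
  atom 6: C, bond orders sum to 4 (valence 4) → 0 H
  atom 7: C, bond orders sum to 4 (valence 4) → 0 H
  atom 8: O, bond orders sum to 1 (valence 2) → 1 H
  atom 9: O, bond orders sum to 2 (valence 2) → 0 H
  atom 10: C, bond orders sum to 4 (valence 4) → 0 H
  atom 11: C, bond orders sum to 3 (valence 4) → 1 H
  atom 12: C, bond orders sum to 4 (valence 4) → 0 H
  atom 13: N, bond orders sum to 3 (valence 3) → 0 H
Total hydrogens: 2.

2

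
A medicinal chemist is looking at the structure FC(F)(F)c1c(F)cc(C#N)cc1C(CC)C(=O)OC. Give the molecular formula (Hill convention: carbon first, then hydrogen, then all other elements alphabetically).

Walk through each heavy atom and fill implicit hydrogens from standard valence (C 4, N 3, O 2, S 2, halogen 1); for lowercase aromatic atoms, an aromatic c carries 1 H when it has two neighbours and 0 H with three, and aromatic n carries 0 H:
  atom 1: F (halogen, monovalent) → 0 H
  atom 2: C, bond orders sum to 4 (valence 4) → 0 H
  atom 3: F (halogen, monovalent) → 0 H
  atom 4: F (halogen, monovalent) → 0 H
  atom 5: aromatic c, 3 neighbours → 0 H
  atom 6: aromatic c, 3 neighbours → 0 H
  atom 7: F (halogen, monovalent) → 0 H
  atom 8: aromatic c, 2 neighbours → 1 H
  atom 9: aromatic c, 3 neighbours → 0 H
  atom 10: C, bond orders sum to 4 (valence 4) → 0 H
  atom 11: N, bond orders sum to 3 (valence 3) → 0 H
  atom 12: aromatic c, 2 neighbours → 1 H
  atom 13: aromatic c, 3 neighbours → 0 H
  atom 14: C, bond orders sum to 3 (valence 4) → 1 H
  atom 15: C, bond orders sum to 2 (valence 4) → 2 H
  atom 16: C, bond orders sum to 1 (valence 4) → 3 H
  atom 17: C, bond orders sum to 4 (valence 4) → 0 H
  atom 18: O, bond orders sum to 2 (valence 2) → 0 H
  atom 19: O, bond orders sum to 2 (valence 2) → 0 H
  atom 20: C, bond orders sum to 1 (valence 4) → 3 H
Totals → C:13, H:11, F:4, N:1, O:2.

C13H11F4NO2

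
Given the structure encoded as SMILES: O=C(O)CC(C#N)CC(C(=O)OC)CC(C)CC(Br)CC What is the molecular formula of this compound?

Walk through each heavy atom and fill implicit hydrogens from standard valence (C 4, N 3, O 2, S 2, halogen 1):
  atom 1: O, bond orders sum to 2 (valence 2) → 0 H
  atom 2: C, bond orders sum to 4 (valence 4) → 0 H
  atom 3: O, bond orders sum to 1 (valence 2) → 1 H
  atom 4: C, bond orders sum to 2 (valence 4) → 2 H
  atom 5: C, bond orders sum to 3 (valence 4) → 1 H
  atom 6: C, bond orders sum to 4 (valence 4) → 0 H
  atom 7: N, bond orders sum to 3 (valence 3) → 0 H
  atom 8: C, bond orders sum to 2 (valence 4) → 2 H
  atom 9: C, bond orders sum to 3 (valence 4) → 1 H
  atom 10: C, bond orders sum to 4 (valence 4) → 0 H
  atom 11: O, bond orders sum to 2 (valence 2) → 0 H
  atom 12: O, bond orders sum to 2 (valence 2) → 0 H
  atom 13: C, bond orders sum to 1 (valence 4) → 3 H
  atom 14: C, bond orders sum to 2 (valence 4) → 2 H
  atom 15: C, bond orders sum to 3 (valence 4) → 1 H
  atom 16: C, bond orders sum to 1 (valence 4) → 3 H
  atom 17: C, bond orders sum to 2 (valence 4) → 2 H
  atom 18: C, bond orders sum to 3 (valence 4) → 1 H
  atom 19: Br (halogen, monovalent) → 0 H
  atom 20: C, bond orders sum to 2 (valence 4) → 2 H
  atom 21: C, bond orders sum to 1 (valence 4) → 3 H
Totals → C:15, H:24, Br:1, N:1, O:4.
In Hill order: C15H24BrNO4.

C15H24BrNO4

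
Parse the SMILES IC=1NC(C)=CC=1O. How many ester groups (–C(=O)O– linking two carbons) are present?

Scan the SMILES for the ester motif — none present.
Groups that are present: 1 hydroxyl.

0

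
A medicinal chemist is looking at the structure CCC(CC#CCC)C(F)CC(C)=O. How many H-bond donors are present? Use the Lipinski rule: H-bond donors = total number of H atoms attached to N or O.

Donors: find every N or O and count the H atoms it carries.
  atom 14 (O): bond orders sum to 2 → 0 H
Lipinski HBD = 0.

0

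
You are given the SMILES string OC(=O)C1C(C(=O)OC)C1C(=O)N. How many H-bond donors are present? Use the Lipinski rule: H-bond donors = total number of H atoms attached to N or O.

Donors: find every N or O and count the H atoms it carries.
  atom 1 (O): bond orders sum to 1 → 1 H
  atom 3 (O): bond orders sum to 2 → 0 H
  atom 7 (O): bond orders sum to 2 → 0 H
  atom 8 (O): bond orders sum to 2 → 0 H
  atom 12 (O): bond orders sum to 2 → 0 H
  atom 13 (N): bond orders sum to 1 → 2 H
Lipinski HBD = 3.

3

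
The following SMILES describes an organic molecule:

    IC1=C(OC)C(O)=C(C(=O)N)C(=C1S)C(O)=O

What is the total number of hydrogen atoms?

8

Walk through each heavy atom and fill implicit hydrogens from standard valence (C 4, N 3, O 2, S 2, halogen 1):
  atom 1: I (halogen, monovalent) → 0 H
  atom 2: C, bond orders sum to 4 (valence 4) → 0 H
  atom 3: C, bond orders sum to 4 (valence 4) → 0 H
  atom 4: O, bond orders sum to 2 (valence 2) → 0 H
  atom 5: C, bond orders sum to 1 (valence 4) → 3 H
  atom 6: C, bond orders sum to 4 (valence 4) → 0 H
  atom 7: O, bond orders sum to 1 (valence 2) → 1 H
  atom 8: C, bond orders sum to 4 (valence 4) → 0 H
  atom 9: C, bond orders sum to 4 (valence 4) → 0 H
  atom 10: O, bond orders sum to 2 (valence 2) → 0 H
  atom 11: N, bond orders sum to 1 (valence 3) → 2 H
  atom 12: C, bond orders sum to 4 (valence 4) → 0 H
  atom 13: C, bond orders sum to 4 (valence 4) → 0 H
  atom 14: S, bond orders sum to 1 (valence 2) → 1 H
  atom 15: C, bond orders sum to 4 (valence 4) → 0 H
  atom 16: O, bond orders sum to 1 (valence 2) → 1 H
  atom 17: O, bond orders sum to 2 (valence 2) → 0 H
Total hydrogens: 8.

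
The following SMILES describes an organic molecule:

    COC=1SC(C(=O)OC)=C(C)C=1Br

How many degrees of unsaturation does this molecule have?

4

Degree of unsaturation = (number of rings) + (number of π bonds).
Ring closures in the SMILES: 1.
π bonds: 3 double bonds (each 1 DoU) → 3 DoU from unsaturation.
Total DoU = 1 + 3 = 4.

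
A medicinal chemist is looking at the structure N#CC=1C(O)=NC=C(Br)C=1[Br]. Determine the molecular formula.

C6H2Br2N2O

Walk through each heavy atom and fill implicit hydrogens from standard valence (C 4, N 3, O 2, S 2, halogen 1):
  atom 1: N, bond orders sum to 3 (valence 3) → 0 H
  atom 2: C, bond orders sum to 4 (valence 4) → 0 H
  atom 3: C, bond orders sum to 4 (valence 4) → 0 H
  atom 4: C, bond orders sum to 4 (valence 4) → 0 H
  atom 5: O, bond orders sum to 1 (valence 2) → 1 H
  atom 6: N, bond orders sum to 3 (valence 3) → 0 H
  atom 7: C, bond orders sum to 3 (valence 4) → 1 H
  atom 8: C, bond orders sum to 4 (valence 4) → 0 H
  atom 9: Br (halogen, monovalent) → 0 H
  atom 10: C, bond orders sum to 4 (valence 4) → 0 H
  atom 11: Br with explicit H count 0
Totals → C:6, H:2, Br:2, N:2, O:1.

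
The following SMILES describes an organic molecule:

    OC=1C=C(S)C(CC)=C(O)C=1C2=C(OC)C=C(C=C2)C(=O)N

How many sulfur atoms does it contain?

Scan the SMILES for S atoms (remember two-letter symbols like Cl and Br are single atoms).
Sulfur count: 1.

1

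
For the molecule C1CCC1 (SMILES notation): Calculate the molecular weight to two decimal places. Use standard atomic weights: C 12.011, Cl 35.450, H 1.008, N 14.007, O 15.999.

First, the molecular formula is C4H8 (counting implicit H from valence).
  C: 4 × 12.011 = 48.044
  H: 8 × 1.008 = 8.064
Sum: 4×12.011 + 8×1.008 = 56.108 → 56.11 g/mol.

56.11 g/mol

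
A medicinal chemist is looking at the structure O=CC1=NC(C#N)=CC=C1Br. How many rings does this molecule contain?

1

In SMILES, each pair of matching ring-closure digits denotes one ring-closing bond; the number of such bonds equals the number of independent rings.
Ring-closure bonds here: 1.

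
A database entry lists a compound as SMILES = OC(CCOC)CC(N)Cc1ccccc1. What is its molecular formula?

C13H21NO2

Walk through each heavy atom and fill implicit hydrogens from standard valence (C 4, N 3, O 2, S 2, halogen 1); for lowercase aromatic atoms, an aromatic c carries 1 H when it has two neighbours and 0 H with three, and aromatic n carries 0 H:
  atom 1: O, bond orders sum to 1 (valence 2) → 1 H
  atom 2: C, bond orders sum to 3 (valence 4) → 1 H
  atom 3: C, bond orders sum to 2 (valence 4) → 2 H
  atom 4: C, bond orders sum to 2 (valence 4) → 2 H
  atom 5: O, bond orders sum to 2 (valence 2) → 0 H
  atom 6: C, bond orders sum to 1 (valence 4) → 3 H
  atom 7: C, bond orders sum to 2 (valence 4) → 2 H
  atom 8: C, bond orders sum to 3 (valence 4) → 1 H
  atom 9: N, bond orders sum to 1 (valence 3) → 2 H
  atom 10: C, bond orders sum to 2 (valence 4) → 2 H
  atom 11: aromatic c, 3 neighbours → 0 H
  atom 12: aromatic c, 2 neighbours → 1 H
  atom 13: aromatic c, 2 neighbours → 1 H
  atom 14: aromatic c, 2 neighbours → 1 H
  atom 15: aromatic c, 2 neighbours → 1 H
  atom 16: aromatic c, 2 neighbours → 1 H
Totals → C:13, H:21, N:1, O:2.
In Hill order: C13H21NO2.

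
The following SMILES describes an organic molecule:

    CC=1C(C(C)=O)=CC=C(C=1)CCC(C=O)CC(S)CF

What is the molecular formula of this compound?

Walk through each heavy atom and fill implicit hydrogens from standard valence (C 4, N 3, O 2, S 2, halogen 1):
  atom 1: C, bond orders sum to 1 (valence 4) → 3 H
  atom 2: C, bond orders sum to 4 (valence 4) → 0 H
  atom 3: C, bond orders sum to 4 (valence 4) → 0 H
  atom 4: C, bond orders sum to 4 (valence 4) → 0 H
  atom 5: C, bond orders sum to 1 (valence 4) → 3 H
  atom 6: O, bond orders sum to 2 (valence 2) → 0 H
  atom 7: C, bond orders sum to 3 (valence 4) → 1 H
  atom 8: C, bond orders sum to 3 (valence 4) → 1 H
  atom 9: C, bond orders sum to 4 (valence 4) → 0 H
  atom 10: C, bond orders sum to 3 (valence 4) → 1 H
  atom 11: C, bond orders sum to 2 (valence 4) → 2 H
  atom 12: C, bond orders sum to 2 (valence 4) → 2 H
  atom 13: C, bond orders sum to 3 (valence 4) → 1 H
  atom 14: C, bond orders sum to 3 (valence 4) → 1 H
  atom 15: O, bond orders sum to 2 (valence 2) → 0 H
  atom 16: C, bond orders sum to 2 (valence 4) → 2 H
  atom 17: C, bond orders sum to 3 (valence 4) → 1 H
  atom 18: S, bond orders sum to 1 (valence 2) → 1 H
  atom 19: C, bond orders sum to 2 (valence 4) → 2 H
  atom 20: F (halogen, monovalent) → 0 H
Totals → C:16, H:21, F:1, O:2, S:1.
In Hill order: C16H21FO2S.

C16H21FO2S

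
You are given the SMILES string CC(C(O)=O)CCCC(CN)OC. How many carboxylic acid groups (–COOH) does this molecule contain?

The carboxylic acid motif appears at heavy-atom position 3 in the SMILES.
Other groups present: 1 ether, 1 primary amine.
Carboxylic acid count: 1.

1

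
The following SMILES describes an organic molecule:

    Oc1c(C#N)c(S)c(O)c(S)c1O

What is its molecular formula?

C7H5NO3S2

Walk through each heavy atom and fill implicit hydrogens from standard valence (C 4, N 3, O 2, S 2, halogen 1); for lowercase aromatic atoms, an aromatic c carries 1 H when it has two neighbours and 0 H with three, and aromatic n carries 0 H:
  atom 1: O, bond orders sum to 1 (valence 2) → 1 H
  atom 2: aromatic c, 3 neighbours → 0 H
  atom 3: aromatic c, 3 neighbours → 0 H
  atom 4: C, bond orders sum to 4 (valence 4) → 0 H
  atom 5: N, bond orders sum to 3 (valence 3) → 0 H
  atom 6: aromatic c, 3 neighbours → 0 H
  atom 7: S, bond orders sum to 1 (valence 2) → 1 H
  atom 8: aromatic c, 3 neighbours → 0 H
  atom 9: O, bond orders sum to 1 (valence 2) → 1 H
  atom 10: aromatic c, 3 neighbours → 0 H
  atom 11: S, bond orders sum to 1 (valence 2) → 1 H
  atom 12: aromatic c, 3 neighbours → 0 H
  atom 13: O, bond orders sum to 1 (valence 2) → 1 H
Totals → C:7, H:5, N:1, O:3, S:2.
In Hill order: C7H5NO3S2.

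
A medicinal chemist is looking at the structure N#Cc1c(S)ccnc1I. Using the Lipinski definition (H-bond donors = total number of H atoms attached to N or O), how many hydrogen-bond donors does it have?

Donors: find every N or O and count the H atoms it carries.
  atom 1 (N): bond orders sum to 3 → 0 H
  atom 8 (N): bond orders sum to 3 → 0 H
Lipinski HBD = 0.

0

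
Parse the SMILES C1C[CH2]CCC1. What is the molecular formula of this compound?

Walk through each heavy atom and fill implicit hydrogens from standard valence (C 4, N 3, O 2, S 2, halogen 1):
  atom 1: C, bond orders sum to 2 (valence 4) → 2 H
  atom 2: C, bond orders sum to 2 (valence 4) → 2 H
  atom 3: C with explicit H count 2
  atom 4: C, bond orders sum to 2 (valence 4) → 2 H
  atom 5: C, bond orders sum to 2 (valence 4) → 2 H
  atom 6: C, bond orders sum to 2 (valence 4) → 2 H
Totals → C:6, H:12.

C6H12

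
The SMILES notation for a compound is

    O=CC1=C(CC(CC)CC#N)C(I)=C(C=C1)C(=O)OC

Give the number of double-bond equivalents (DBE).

Degree of unsaturation = (number of rings) + (number of π bonds).
Ring closures in the SMILES: 1.
π bonds: 5 double bonds (each 1 DoU), 1 triple bond (each 2 DoU) → 7 DoU from unsaturation.
Total DoU = 1 + 7 = 8.

8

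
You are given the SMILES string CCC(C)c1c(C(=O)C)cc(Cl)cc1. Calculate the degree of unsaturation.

Molecular formula: C12H15ClO.
DoU = (2C + 2 + N − H − X) / 2, where X is the halogen count and O/S are ignored.
    = (2·12 + 2 + 0 − 15 − 1) / 2 = 10 / 2 = 5.

5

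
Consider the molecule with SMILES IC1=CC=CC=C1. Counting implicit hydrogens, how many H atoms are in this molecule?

Walk through each heavy atom and fill implicit hydrogens from standard valence (C 4, N 3, O 2, S 2, halogen 1):
  atom 1: I (halogen, monovalent) → 0 H
  atom 2: C, bond orders sum to 4 (valence 4) → 0 H
  atom 3: C, bond orders sum to 3 (valence 4) → 1 H
  atom 4: C, bond orders sum to 3 (valence 4) → 1 H
  atom 5: C, bond orders sum to 3 (valence 4) → 1 H
  atom 6: C, bond orders sum to 3 (valence 4) → 1 H
  atom 7: C, bond orders sum to 3 (valence 4) → 1 H
Total hydrogens: 5.

5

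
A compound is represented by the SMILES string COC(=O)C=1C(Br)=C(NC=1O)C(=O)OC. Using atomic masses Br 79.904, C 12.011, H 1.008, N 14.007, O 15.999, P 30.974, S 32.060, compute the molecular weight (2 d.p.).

278.06 g/mol

First, the molecular formula is C8H8BrNO5 (counting implicit H from valence).
  Br: 1 × 79.904 = 79.904
  C: 8 × 12.011 = 96.088
  H: 8 × 1.008 = 8.064
  N: 1 × 14.007 = 14.007
  O: 5 × 15.999 = 79.995
Sum: 1×79.904 + 8×12.011 + 8×1.008 + 1×14.007 + 5×15.999 = 278.058 → 278.06 g/mol.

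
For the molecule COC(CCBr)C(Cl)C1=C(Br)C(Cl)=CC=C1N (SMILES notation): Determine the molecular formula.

C11H13Br2Cl2NO

Walk through each heavy atom and fill implicit hydrogens from standard valence (C 4, N 3, O 2, S 2, halogen 1):
  atom 1: C, bond orders sum to 1 (valence 4) → 3 H
  atom 2: O, bond orders sum to 2 (valence 2) → 0 H
  atom 3: C, bond orders sum to 3 (valence 4) → 1 H
  atom 4: C, bond orders sum to 2 (valence 4) → 2 H
  atom 5: C, bond orders sum to 2 (valence 4) → 2 H
  atom 6: Br (halogen, monovalent) → 0 H
  atom 7: C, bond orders sum to 3 (valence 4) → 1 H
  atom 8: Cl (halogen, monovalent) → 0 H
  atom 9: C, bond orders sum to 4 (valence 4) → 0 H
  atom 10: C, bond orders sum to 4 (valence 4) → 0 H
  atom 11: Br (halogen, monovalent) → 0 H
  atom 12: C, bond orders sum to 4 (valence 4) → 0 H
  atom 13: Cl (halogen, monovalent) → 0 H
  atom 14: C, bond orders sum to 3 (valence 4) → 1 H
  atom 15: C, bond orders sum to 3 (valence 4) → 1 H
  atom 16: C, bond orders sum to 4 (valence 4) → 0 H
  atom 17: N, bond orders sum to 1 (valence 3) → 2 H
Totals → C:11, H:13, Br:2, Cl:2, N:1, O:1.
In Hill order: C11H13Br2Cl2NO.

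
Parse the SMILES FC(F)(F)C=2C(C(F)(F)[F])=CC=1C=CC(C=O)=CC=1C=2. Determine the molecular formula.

C13H6F6O

Walk through each heavy atom and fill implicit hydrogens from standard valence (C 4, N 3, O 2, S 2, halogen 1):
  atom 1: F (halogen, monovalent) → 0 H
  atom 2: C, bond orders sum to 4 (valence 4) → 0 H
  atom 3: F (halogen, monovalent) → 0 H
  atom 4: F (halogen, monovalent) → 0 H
  atom 5: C, bond orders sum to 4 (valence 4) → 0 H
  atom 6: C, bond orders sum to 4 (valence 4) → 0 H
  atom 7: C, bond orders sum to 4 (valence 4) → 0 H
  atom 8: F (halogen, monovalent) → 0 H
  atom 9: F (halogen, monovalent) → 0 H
  atom 10: F with explicit H count 0
  atom 11: C, bond orders sum to 3 (valence 4) → 1 H
  atom 12: C, bond orders sum to 4 (valence 4) → 0 H
  atom 13: C, bond orders sum to 3 (valence 4) → 1 H
  atom 14: C, bond orders sum to 3 (valence 4) → 1 H
  atom 15: C, bond orders sum to 4 (valence 4) → 0 H
  atom 16: C, bond orders sum to 3 (valence 4) → 1 H
  atom 17: O, bond orders sum to 2 (valence 2) → 0 H
  atom 18: C, bond orders sum to 3 (valence 4) → 1 H
  atom 19: C, bond orders sum to 4 (valence 4) → 0 H
  atom 20: C, bond orders sum to 3 (valence 4) → 1 H
Totals → C:13, H:6, F:6, O:1.
In Hill order: C13H6F6O.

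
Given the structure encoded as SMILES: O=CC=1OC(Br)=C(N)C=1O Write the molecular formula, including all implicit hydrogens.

Walk through each heavy atom and fill implicit hydrogens from standard valence (C 4, N 3, O 2, S 2, halogen 1):
  atom 1: O, bond orders sum to 2 (valence 2) → 0 H
  atom 2: C, bond orders sum to 3 (valence 4) → 1 H
  atom 3: C, bond orders sum to 4 (valence 4) → 0 H
  atom 4: O, bond orders sum to 2 (valence 2) → 0 H
  atom 5: C, bond orders sum to 4 (valence 4) → 0 H
  atom 6: Br (halogen, monovalent) → 0 H
  atom 7: C, bond orders sum to 4 (valence 4) → 0 H
  atom 8: N, bond orders sum to 1 (valence 3) → 2 H
  atom 9: C, bond orders sum to 4 (valence 4) → 0 H
  atom 10: O, bond orders sum to 1 (valence 2) → 1 H
Totals → C:5, H:4, Br:1, N:1, O:3.
In Hill order: C5H4BrNO3.

C5H4BrNO3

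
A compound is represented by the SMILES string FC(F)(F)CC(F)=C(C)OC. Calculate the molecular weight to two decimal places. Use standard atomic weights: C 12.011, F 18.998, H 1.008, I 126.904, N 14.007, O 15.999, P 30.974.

172.12 g/mol

First, the molecular formula is C6H8F4O (counting implicit H from valence).
  C: 6 × 12.011 = 72.066
  F: 4 × 18.998 = 75.992
  H: 8 × 1.008 = 8.064
  O: 1 × 15.999 = 15.999
Sum: 6×12.011 + 4×18.998 + 8×1.008 + 1×15.999 = 172.121 → 172.12 g/mol.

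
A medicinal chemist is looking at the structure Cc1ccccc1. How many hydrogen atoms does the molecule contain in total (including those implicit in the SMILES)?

Walk through each heavy atom and fill implicit hydrogens from standard valence (C 4, N 3, O 2, S 2, halogen 1); for lowercase aromatic atoms, an aromatic c carries 1 H when it has two neighbours and 0 H with three, and aromatic n carries 0 H:
  atom 1: C, bond orders sum to 1 (valence 4) → 3 H
  atom 2: aromatic c, 3 neighbours → 0 H
  atom 3: aromatic c, 2 neighbours → 1 H
  atom 4: aromatic c, 2 neighbours → 1 H
  atom 5: aromatic c, 2 neighbours → 1 H
  atom 6: aromatic c, 2 neighbours → 1 H
  atom 7: aromatic c, 2 neighbours → 1 H
Total hydrogens: 8.

8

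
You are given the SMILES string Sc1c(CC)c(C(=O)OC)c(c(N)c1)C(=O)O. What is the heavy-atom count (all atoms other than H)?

Every atom symbol written in the SMILES (organic subset) is one heavy atom; implicit H are not written.
Heavy atoms by element → C:11, N:1, O:4, S:1.
Total: 17.

17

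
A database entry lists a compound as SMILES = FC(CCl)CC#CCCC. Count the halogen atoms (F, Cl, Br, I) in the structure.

Halogen atoms appear at heavy-atom positions 1, 4 (1×Cl, 1×F).
Other groups present: 1 alkyne.
Halogen count: 2.

2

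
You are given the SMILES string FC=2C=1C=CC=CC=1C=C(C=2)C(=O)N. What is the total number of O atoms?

Scan the SMILES for O atoms (remember two-letter symbols like Cl and Br are single atoms).
Oxygen count: 1.

1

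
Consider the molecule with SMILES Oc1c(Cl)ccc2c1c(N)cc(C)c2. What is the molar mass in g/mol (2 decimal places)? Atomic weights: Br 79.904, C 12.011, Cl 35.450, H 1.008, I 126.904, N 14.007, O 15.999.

207.66 g/mol

First, the molecular formula is C11H10ClNO (counting implicit H from valence).
  C: 11 × 12.011 = 132.121
  Cl: 1 × 35.450 = 35.450
  H: 10 × 1.008 = 10.080
  N: 1 × 14.007 = 14.007
  O: 1 × 15.999 = 15.999
Sum: 11×12.011 + 1×35.450 + 10×1.008 + 1×14.007 + 1×15.999 = 207.657 → 207.66 g/mol.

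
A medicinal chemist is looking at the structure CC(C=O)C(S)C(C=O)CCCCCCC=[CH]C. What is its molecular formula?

Walk through each heavy atom and fill implicit hydrogens from standard valence (C 4, N 3, O 2, S 2, halogen 1):
  atom 1: C, bond orders sum to 1 (valence 4) → 3 H
  atom 2: C, bond orders sum to 3 (valence 4) → 1 H
  atom 3: C, bond orders sum to 3 (valence 4) → 1 H
  atom 4: O, bond orders sum to 2 (valence 2) → 0 H
  atom 5: C, bond orders sum to 3 (valence 4) → 1 H
  atom 6: S, bond orders sum to 1 (valence 2) → 1 H
  atom 7: C, bond orders sum to 3 (valence 4) → 1 H
  atom 8: C, bond orders sum to 3 (valence 4) → 1 H
  atom 9: O, bond orders sum to 2 (valence 2) → 0 H
  atom 10: C, bond orders sum to 2 (valence 4) → 2 H
  atom 11: C, bond orders sum to 2 (valence 4) → 2 H
  atom 12: C, bond orders sum to 2 (valence 4) → 2 H
  atom 13: C, bond orders sum to 2 (valence 4) → 2 H
  atom 14: C, bond orders sum to 2 (valence 4) → 2 H
  atom 15: C, bond orders sum to 2 (valence 4) → 2 H
  atom 16: C, bond orders sum to 3 (valence 4) → 1 H
  atom 17: C with explicit H count 1
  atom 18: C, bond orders sum to 1 (valence 4) → 3 H
Totals → C:15, H:26, O:2, S:1.

C15H26O2S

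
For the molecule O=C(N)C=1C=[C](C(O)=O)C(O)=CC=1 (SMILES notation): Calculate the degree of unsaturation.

Molecular formula: C8H7NO4.
DoU = (2C + 2 + N − H − X) / 2, where X is the halogen count and O/S are ignored.
    = (2·8 + 2 + 1 − 7 − 0) / 2 = 12 / 2 = 6.

6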